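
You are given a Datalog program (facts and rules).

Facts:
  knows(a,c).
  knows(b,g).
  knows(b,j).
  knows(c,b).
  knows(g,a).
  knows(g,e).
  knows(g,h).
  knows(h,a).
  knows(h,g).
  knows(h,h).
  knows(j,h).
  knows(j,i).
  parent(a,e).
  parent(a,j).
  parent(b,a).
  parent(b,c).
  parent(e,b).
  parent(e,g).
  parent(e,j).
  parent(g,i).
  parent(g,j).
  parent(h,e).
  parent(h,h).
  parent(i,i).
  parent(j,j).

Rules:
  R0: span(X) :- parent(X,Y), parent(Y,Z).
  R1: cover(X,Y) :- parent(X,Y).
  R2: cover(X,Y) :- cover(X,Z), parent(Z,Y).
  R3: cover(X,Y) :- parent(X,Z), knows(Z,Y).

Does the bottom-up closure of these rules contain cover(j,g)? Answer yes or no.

round 1: derive cover(a,e) via R1 from parent(a,e)
round 1: derive cover(a,j) via R1 from parent(a,j)
round 1: derive cover(b,a) via R1 from parent(b,a)
round 1: derive cover(b,c) via R1 from parent(b,c)
round 1: derive cover(e,b) via R1 from parent(e,b)
round 1: derive cover(e,g) via R1 from parent(e,g)
round 1: derive cover(e,j) via R1 from parent(e,j)
round 1: derive cover(g,i) via R1 from parent(g,i)
round 1: derive cover(g,j) via R1 from parent(g,j)
round 1: derive cover(h,e) via R1 from parent(h,e)
round 1: derive cover(h,h) via R1 from parent(h,h)
round 1: derive cover(i,i) via R1 from parent(i,i)
round 1: derive cover(j,j) via R1 from parent(j,j)
round 1: derive cover(a,h) via R3 from parent(a,j), knows(j,h)
round 1: derive cover(a,i) via R3 from parent(a,j), knows(j,i)
round 1: derive cover(b,b) via R3 from parent(b,c), knows(c,b)
round 1: derive cover(e,a) via R3 from parent(e,g), knows(g,a)
round 1: derive cover(e,e) via R3 from parent(e,g), knows(g,e)
round 1: derive cover(e,h) via R3 from parent(e,g), knows(g,h)
round 1: derive cover(e,i) via R3 from parent(e,j), knows(j,i)
round 1: derive cover(g,h) via R3 from parent(g,j), knows(j,h)
round 1: derive cover(h,a) via R3 from parent(h,h), knows(h,a)
round 1: derive cover(h,g) via R3 from parent(h,h), knows(h,g)
round 1: derive cover(j,h) via R3 from parent(j,j), knows(j,h)
round 1: derive cover(j,i) via R3 from parent(j,j), knows(j,i)
round 2: derive cover(a,b) via R2 from cover(a,e), parent(e,b)
round 2: derive cover(a,g) via R2 from cover(a,e), parent(e,g)
round 2: derive cover(b,e) via R2 from cover(b,a), parent(a,e)
round 2: derive cover(b,j) via R2 from cover(b,a), parent(a,j)
round 2: derive cover(e,c) via R2 from cover(e,b), parent(b,c)
round 2: derive cover(g,e) via R2 from cover(g,h), parent(h,e)
round 2: derive cover(h,b) via R2 from cover(h,e), parent(e,b)
round 2: derive cover(h,i) via R2 from cover(h,g), parent(g,i)
round 2: derive cover(h,j) via R2 from cover(h,a), parent(a,j)
round 2: derive cover(j,e) via R2 from cover(j,h), parent(h,e)
round 3: derive cover(a,a) via R2 from cover(a,b), parent(b,a)
round 3: derive cover(a,c) via R2 from cover(a,b), parent(b,c)
round 3: derive cover(b,g) via R2 from cover(b,e), parent(e,g)
round 3: derive cover(g,b) via R2 from cover(g,e), parent(e,b)
round 3: derive cover(g,g) via R2 from cover(g,e), parent(e,g)
round 3: derive cover(h,c) via R2 from cover(h,b), parent(b,c)
round 3: derive cover(j,b) via R2 from cover(j,e), parent(e,b)
round 3: derive cover(j,g) via R2 from cover(j,e), parent(e,g)
round 4: derive cover(b,i) via R2 from cover(b,g), parent(g,i)
round 4: derive cover(g,a) via R2 from cover(g,b), parent(b,a)
round 4: derive cover(g,c) via R2 from cover(g,b), parent(b,c)
round 4: derive cover(j,a) via R2 from cover(j,b), parent(b,a)
round 4: derive cover(j,c) via R2 from cover(j,b), parent(b,c)

yes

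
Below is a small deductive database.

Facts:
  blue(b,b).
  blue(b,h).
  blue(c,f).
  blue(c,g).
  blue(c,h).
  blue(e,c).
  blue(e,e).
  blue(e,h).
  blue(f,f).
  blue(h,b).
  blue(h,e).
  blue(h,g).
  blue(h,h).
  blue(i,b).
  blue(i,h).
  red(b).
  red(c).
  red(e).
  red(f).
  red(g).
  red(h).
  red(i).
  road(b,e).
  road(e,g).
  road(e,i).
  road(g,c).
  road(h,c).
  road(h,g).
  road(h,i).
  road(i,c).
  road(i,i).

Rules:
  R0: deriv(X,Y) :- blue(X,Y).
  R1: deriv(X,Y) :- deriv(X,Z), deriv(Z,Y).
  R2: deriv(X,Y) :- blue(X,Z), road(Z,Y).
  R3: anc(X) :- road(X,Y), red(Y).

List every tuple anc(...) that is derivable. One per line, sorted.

anc(b)
anc(e)
anc(g)
anc(h)
anc(i)

round 1: derive anc(b) via R3 from road(b,e), red(e)
round 1: derive anc(e) via R3 from road(e,g), red(g)
round 1: derive anc(g) via R3 from road(g,c), red(c)
round 1: derive anc(h) via R3 from road(h,c), red(c)
round 1: derive anc(i) via R3 from road(i,c), red(c)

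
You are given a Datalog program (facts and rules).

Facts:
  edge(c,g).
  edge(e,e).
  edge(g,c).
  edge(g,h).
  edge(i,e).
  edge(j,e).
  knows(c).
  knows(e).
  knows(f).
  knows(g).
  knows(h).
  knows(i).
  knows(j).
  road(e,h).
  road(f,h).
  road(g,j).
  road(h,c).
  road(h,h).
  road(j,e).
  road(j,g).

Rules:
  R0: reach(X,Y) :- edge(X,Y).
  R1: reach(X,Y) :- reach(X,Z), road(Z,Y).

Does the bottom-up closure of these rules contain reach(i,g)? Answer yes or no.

round 1: derive reach(c,g) via R0 from edge(c,g)
round 1: derive reach(e,e) via R0 from edge(e,e)
round 1: derive reach(g,c) via R0 from edge(g,c)
round 1: derive reach(g,h) via R0 from edge(g,h)
round 1: derive reach(i,e) via R0 from edge(i,e)
round 1: derive reach(j,e) via R0 from edge(j,e)
round 2: derive reach(c,j) via R1 from reach(c,g), road(g,j)
round 2: derive reach(e,h) via R1 from reach(e,e), road(e,h)
round 2: derive reach(i,h) via R1 from reach(i,e), road(e,h)
round 2: derive reach(j,h) via R1 from reach(j,e), road(e,h)
round 3: derive reach(c,e) via R1 from reach(c,j), road(j,e)
round 3: derive reach(e,c) via R1 from reach(e,h), road(h,c)
round 3: derive reach(i,c) via R1 from reach(i,h), road(h,c)
round 3: derive reach(j,c) via R1 from reach(j,h), road(h,c)
round 4: derive reach(c,h) via R1 from reach(c,e), road(e,h)
round 5: derive reach(c,c) via R1 from reach(c,h), road(h,c)

no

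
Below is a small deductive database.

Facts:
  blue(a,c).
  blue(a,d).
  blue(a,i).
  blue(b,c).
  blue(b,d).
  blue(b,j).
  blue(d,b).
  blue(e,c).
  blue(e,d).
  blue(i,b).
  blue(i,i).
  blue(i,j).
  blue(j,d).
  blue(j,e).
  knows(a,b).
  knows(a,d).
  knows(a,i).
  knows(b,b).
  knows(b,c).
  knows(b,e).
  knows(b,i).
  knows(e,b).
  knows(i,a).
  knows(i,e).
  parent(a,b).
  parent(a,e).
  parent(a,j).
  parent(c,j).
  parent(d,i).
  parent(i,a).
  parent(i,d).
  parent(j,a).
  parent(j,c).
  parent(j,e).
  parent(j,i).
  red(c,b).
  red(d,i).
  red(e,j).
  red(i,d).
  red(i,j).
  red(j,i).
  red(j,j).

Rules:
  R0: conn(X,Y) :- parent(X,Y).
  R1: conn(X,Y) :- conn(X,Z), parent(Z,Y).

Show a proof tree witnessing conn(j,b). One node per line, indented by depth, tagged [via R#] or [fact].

round 1: derive conn(a,b) via R0 from parent(a,b)
round 1: derive conn(a,e) via R0 from parent(a,e)
round 1: derive conn(a,j) via R0 from parent(a,j)
round 1: derive conn(c,j) via R0 from parent(c,j)
round 1: derive conn(d,i) via R0 from parent(d,i)
round 1: derive conn(i,a) via R0 from parent(i,a)
round 1: derive conn(i,d) via R0 from parent(i,d)
round 1: derive conn(j,a) via R0 from parent(j,a)
round 1: derive conn(j,c) via R0 from parent(j,c)
round 1: derive conn(j,e) via R0 from parent(j,e)
round 1: derive conn(j,i) via R0 from parent(j,i)
round 2: derive conn(a,a) via R1 from conn(a,j), parent(j,a)
round 2: derive conn(a,c) via R1 from conn(a,j), parent(j,c)
round 2: derive conn(a,i) via R1 from conn(a,j), parent(j,i)
round 2: derive conn(c,a) via R1 from conn(c,j), parent(j,a)
round 2: derive conn(c,c) via R1 from conn(c,j), parent(j,c)
round 2: derive conn(c,e) via R1 from conn(c,j), parent(j,e)
round 2: derive conn(c,i) via R1 from conn(c,j), parent(j,i)
round 2: derive conn(d,a) via R1 from conn(d,i), parent(i,a)
round 2: derive conn(d,d) via R1 from conn(d,i), parent(i,d)
round 2: derive conn(i,b) via R1 from conn(i,a), parent(a,b)
round 2: derive conn(i,e) via R1 from conn(i,a), parent(a,e)
round 2: derive conn(i,i) via R1 from conn(i,d), parent(d,i)
round 2: derive conn(i,j) via R1 from conn(i,a), parent(a,j)
round 2: derive conn(j,b) via R1 from conn(j,a), parent(a,b)
round 2: derive conn(j,d) via R1 from conn(j,i), parent(i,d)
round 2: derive conn(j,j) via R1 from conn(j,a), parent(a,j)
round 3: derive conn(a,d) via R1 from conn(a,i), parent(i,d)
round 3: derive conn(c,b) via R1 from conn(c,a), parent(a,b)
round 3: derive conn(c,d) via R1 from conn(c,i), parent(i,d)
round 3: derive conn(d,b) via R1 from conn(d,a), parent(a,b)
round 3: derive conn(d,e) via R1 from conn(d,a), parent(a,e)
round 3: derive conn(d,j) via R1 from conn(d,a), parent(a,j)
round 3: derive conn(i,c) via R1 from conn(i,j), parent(j,c)
round 4: derive conn(d,c) via R1 from conn(d,j), parent(j,c)

conn(j,b)  [via R1]
  conn(j,a)  [via R0]
    parent(j,a)  [fact]
  parent(a,b)  [fact]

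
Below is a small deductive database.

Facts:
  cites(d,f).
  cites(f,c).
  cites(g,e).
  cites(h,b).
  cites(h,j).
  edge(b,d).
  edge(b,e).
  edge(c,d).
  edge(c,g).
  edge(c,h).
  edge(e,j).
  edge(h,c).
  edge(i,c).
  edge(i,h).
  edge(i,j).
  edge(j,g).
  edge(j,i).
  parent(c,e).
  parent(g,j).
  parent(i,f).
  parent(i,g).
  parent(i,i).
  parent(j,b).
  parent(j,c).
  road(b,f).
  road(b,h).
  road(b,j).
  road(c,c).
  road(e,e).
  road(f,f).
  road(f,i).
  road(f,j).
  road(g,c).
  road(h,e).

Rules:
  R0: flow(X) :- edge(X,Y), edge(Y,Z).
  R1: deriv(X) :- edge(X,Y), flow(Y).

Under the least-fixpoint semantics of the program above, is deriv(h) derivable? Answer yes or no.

yes

round 1: derive flow(b) via R0 from edge(b,e), edge(e,j)
round 1: derive flow(c) via R0 from edge(c,h), edge(h,c)
round 1: derive flow(e) via R0 from edge(e,j), edge(j,g)
round 1: derive flow(h) via R0 from edge(h,c), edge(c,d)
round 1: derive flow(i) via R0 from edge(i,c), edge(c,d)
round 1: derive flow(j) via R0 from edge(j,i), edge(i,c)
round 2: derive deriv(b) via R1 from edge(b,e), flow(e)
round 2: derive deriv(c) via R1 from edge(c,h), flow(h)
round 2: derive deriv(e) via R1 from edge(e,j), flow(j)
round 2: derive deriv(h) via R1 from edge(h,c), flow(c)
round 2: derive deriv(i) via R1 from edge(i,c), flow(c)
round 2: derive deriv(j) via R1 from edge(j,i), flow(i)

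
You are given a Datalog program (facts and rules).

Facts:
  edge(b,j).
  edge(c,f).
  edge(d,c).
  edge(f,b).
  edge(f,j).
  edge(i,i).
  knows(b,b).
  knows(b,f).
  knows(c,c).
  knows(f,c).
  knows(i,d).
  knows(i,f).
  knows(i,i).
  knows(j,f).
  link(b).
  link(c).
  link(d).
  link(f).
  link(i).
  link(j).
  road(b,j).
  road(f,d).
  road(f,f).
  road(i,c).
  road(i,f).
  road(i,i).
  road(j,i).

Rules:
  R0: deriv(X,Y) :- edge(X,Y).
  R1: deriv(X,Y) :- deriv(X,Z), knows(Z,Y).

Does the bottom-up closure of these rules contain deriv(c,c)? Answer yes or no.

round 1: derive deriv(b,j) via R0 from edge(b,j)
round 1: derive deriv(c,f) via R0 from edge(c,f)
round 1: derive deriv(d,c) via R0 from edge(d,c)
round 1: derive deriv(f,b) via R0 from edge(f,b)
round 1: derive deriv(f,j) via R0 from edge(f,j)
round 1: derive deriv(i,i) via R0 from edge(i,i)
round 2: derive deriv(b,f) via R1 from deriv(b,j), knows(j,f)
round 2: derive deriv(c,c) via R1 from deriv(c,f), knows(f,c)
round 2: derive deriv(f,f) via R1 from deriv(f,b), knows(b,f)
round 2: derive deriv(i,d) via R1 from deriv(i,i), knows(i,d)
round 2: derive deriv(i,f) via R1 from deriv(i,i), knows(i,f)
round 3: derive deriv(b,c) via R1 from deriv(b,f), knows(f,c)
round 3: derive deriv(f,c) via R1 from deriv(f,f), knows(f,c)
round 3: derive deriv(i,c) via R1 from deriv(i,f), knows(f,c)

yes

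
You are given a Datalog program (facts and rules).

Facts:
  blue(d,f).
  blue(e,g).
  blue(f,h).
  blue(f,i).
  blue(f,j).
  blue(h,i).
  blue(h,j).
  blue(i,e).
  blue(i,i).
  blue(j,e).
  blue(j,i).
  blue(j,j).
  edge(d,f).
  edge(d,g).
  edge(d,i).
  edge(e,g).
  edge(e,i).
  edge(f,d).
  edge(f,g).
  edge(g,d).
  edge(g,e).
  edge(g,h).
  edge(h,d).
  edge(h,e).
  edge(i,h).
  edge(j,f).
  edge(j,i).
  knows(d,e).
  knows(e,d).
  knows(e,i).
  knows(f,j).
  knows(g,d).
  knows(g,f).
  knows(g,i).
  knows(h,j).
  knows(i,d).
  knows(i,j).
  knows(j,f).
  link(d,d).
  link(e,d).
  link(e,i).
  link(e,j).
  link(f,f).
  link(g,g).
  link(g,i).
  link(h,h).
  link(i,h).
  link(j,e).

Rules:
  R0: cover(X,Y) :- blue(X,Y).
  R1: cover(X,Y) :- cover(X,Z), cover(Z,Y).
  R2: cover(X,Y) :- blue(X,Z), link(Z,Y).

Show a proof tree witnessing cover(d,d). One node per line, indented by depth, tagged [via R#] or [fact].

cover(d,d)  [via R1]
  cover(d,e)  [via R1]
    cover(d,f)  [via R0]
      blue(d,f)  [fact]
    cover(f,e)  [via R2]
      blue(f,j)  [fact]
      link(j,e)  [fact]
  cover(e,d)  [via R1]
    cover(e,i)  [via R2]
      blue(e,g)  [fact]
      link(g,i)  [fact]
    cover(i,d)  [via R2]
      blue(i,e)  [fact]
      link(e,d)  [fact]

round 1: derive cover(d,f) via R0 from blue(d,f)
round 1: derive cover(e,g) via R0 from blue(e,g)
round 1: derive cover(f,h) via R0 from blue(f,h)
round 1: derive cover(f,i) via R0 from blue(f,i)
round 1: derive cover(f,j) via R0 from blue(f,j)
round 1: derive cover(h,i) via R0 from blue(h,i)
round 1: derive cover(h,j) via R0 from blue(h,j)
round 1: derive cover(i,e) via R0 from blue(i,e)
round 1: derive cover(i,i) via R0 from blue(i,i)
round 1: derive cover(j,e) via R0 from blue(j,e)
round 1: derive cover(j,i) via R0 from blue(j,i)
round 1: derive cover(j,j) via R0 from blue(j,j)
round 1: derive cover(e,i) via R2 from blue(e,g), link(g,i)
round 1: derive cover(f,e) via R2 from blue(f,j), link(j,e)
round 1: derive cover(h,e) via R2 from blue(h,j), link(j,e)
round 1: derive cover(h,h) via R2 from blue(h,i), link(i,h)
round 1: derive cover(i,d) via R2 from blue(i,e), link(e,d)
round 1: derive cover(i,h) via R2 from blue(i,i), link(i,h)
round 1: derive cover(i,j) via R2 from blue(i,e), link(e,j)
round 1: derive cover(j,d) via R2 from blue(j,e), link(e,d)
round 1: derive cover(j,h) via R2 from blue(j,i), link(i,h)
round 2: derive cover(d,e) via R1 from cover(d,f), cover(f,e)
round 2: derive cover(d,h) via R1 from cover(d,f), cover(f,h)
round 2: derive cover(d,i) via R1 from cover(d,f), cover(f,i)
round 2: derive cover(d,j) via R1 from cover(d,f), cover(f,j)
round 2: derive cover(e,d) via R1 from cover(e,i), cover(i,d)
round 2: derive cover(e,e) via R1 from cover(e,i), cover(i,e)
round 2: derive cover(e,h) via R1 from cover(e,i), cover(i,h)
round 2: derive cover(e,j) via R1 from cover(e,i), cover(i,j)
round 2: derive cover(f,d) via R1 from cover(f,i), cover(i,d)
round 2: derive cover(f,g) via R1 from cover(f,e), cover(e,g)
round 2: derive cover(h,d) via R1 from cover(h,i), cover(i,d)
round 2: derive cover(h,g) via R1 from cover(h,e), cover(e,g)
round 2: derive cover(i,f) via R1 from cover(i,d), cover(d,f)
round 2: derive cover(i,g) via R1 from cover(i,e), cover(e,g)
round 2: derive cover(j,f) via R1 from cover(j,d), cover(d,f)
round 2: derive cover(j,g) via R1 from cover(j,e), cover(e,g)
round 3: derive cover(d,d) via R1 from cover(d,e), cover(e,d)
round 3: derive cover(d,g) via R1 from cover(d,e), cover(e,g)
round 3: derive cover(e,f) via R1 from cover(e,d), cover(d,f)
round 3: derive cover(f,f) via R1 from cover(f,d), cover(d,f)
round 3: derive cover(h,f) via R1 from cover(h,d), cover(d,f)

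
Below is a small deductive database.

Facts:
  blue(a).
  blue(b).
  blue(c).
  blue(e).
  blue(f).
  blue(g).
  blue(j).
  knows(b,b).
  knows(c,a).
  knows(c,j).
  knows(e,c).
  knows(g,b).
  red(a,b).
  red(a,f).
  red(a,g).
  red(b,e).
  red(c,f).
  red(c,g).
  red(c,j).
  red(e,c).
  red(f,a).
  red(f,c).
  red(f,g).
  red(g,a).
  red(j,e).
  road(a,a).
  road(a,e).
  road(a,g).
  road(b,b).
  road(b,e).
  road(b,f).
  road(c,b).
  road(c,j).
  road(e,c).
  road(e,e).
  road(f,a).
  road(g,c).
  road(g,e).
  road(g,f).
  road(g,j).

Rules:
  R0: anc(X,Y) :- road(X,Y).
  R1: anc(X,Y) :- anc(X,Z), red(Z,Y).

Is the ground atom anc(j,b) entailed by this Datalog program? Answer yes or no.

round 1: derive anc(a,a) via R0 from road(a,a)
round 1: derive anc(a,e) via R0 from road(a,e)
round 1: derive anc(a,g) via R0 from road(a,g)
round 1: derive anc(b,b) via R0 from road(b,b)
round 1: derive anc(b,e) via R0 from road(b,e)
round 1: derive anc(b,f) via R0 from road(b,f)
round 1: derive anc(c,b) via R0 from road(c,b)
round 1: derive anc(c,j) via R0 from road(c,j)
round 1: derive anc(e,c) via R0 from road(e,c)
round 1: derive anc(e,e) via R0 from road(e,e)
round 1: derive anc(f,a) via R0 from road(f,a)
round 1: derive anc(g,c) via R0 from road(g,c)
round 1: derive anc(g,e) via R0 from road(g,e)
round 1: derive anc(g,f) via R0 from road(g,f)
round 1: derive anc(g,j) via R0 from road(g,j)
round 2: derive anc(a,b) via R1 from anc(a,a), red(a,b)
round 2: derive anc(a,c) via R1 from anc(a,e), red(e,c)
round 2: derive anc(a,f) via R1 from anc(a,a), red(a,f)
round 2: derive anc(b,a) via R1 from anc(b,f), red(f,a)
round 2: derive anc(b,c) via R1 from anc(b,e), red(e,c)
round 2: derive anc(b,g) via R1 from anc(b,f), red(f,g)
round 2: derive anc(c,e) via R1 from anc(c,b), red(b,e)
round 2: derive anc(e,f) via R1 from anc(e,c), red(c,f)
round 2: derive anc(e,g) via R1 from anc(e,c), red(c,g)
round 2: derive anc(e,j) via R1 from anc(e,c), red(c,j)
round 2: derive anc(f,b) via R1 from anc(f,a), red(a,b)
round 2: derive anc(f,f) via R1 from anc(f,a), red(a,f)
round 2: derive anc(f,g) via R1 from anc(f,a), red(a,g)
round 2: derive anc(g,a) via R1 from anc(g,f), red(f,a)
round 2: derive anc(g,g) via R1 from anc(g,c), red(c,g)
round 3: derive anc(a,j) via R1 from anc(a,c), red(c,j)
round 3: derive anc(b,j) via R1 from anc(b,c), red(c,j)
round 3: derive anc(c,c) via R1 from anc(c,e), red(e,c)
round 3: derive anc(e,a) via R1 from anc(e,f), red(f,a)
round 3: derive anc(f,c) via R1 from anc(f,f), red(f,c)
round 3: derive anc(f,e) via R1 from anc(f,b), red(b,e)
round 3: derive anc(g,b) via R1 from anc(g,a), red(a,b)
round 4: derive anc(c,f) via R1 from anc(c,c), red(c,f)
round 4: derive anc(c,g) via R1 from anc(c,c), red(c,g)
round 4: derive anc(e,b) via R1 from anc(e,a), red(a,b)
round 4: derive anc(f,j) via R1 from anc(f,c), red(c,j)
round 5: derive anc(c,a) via R1 from anc(c,f), red(f,a)

no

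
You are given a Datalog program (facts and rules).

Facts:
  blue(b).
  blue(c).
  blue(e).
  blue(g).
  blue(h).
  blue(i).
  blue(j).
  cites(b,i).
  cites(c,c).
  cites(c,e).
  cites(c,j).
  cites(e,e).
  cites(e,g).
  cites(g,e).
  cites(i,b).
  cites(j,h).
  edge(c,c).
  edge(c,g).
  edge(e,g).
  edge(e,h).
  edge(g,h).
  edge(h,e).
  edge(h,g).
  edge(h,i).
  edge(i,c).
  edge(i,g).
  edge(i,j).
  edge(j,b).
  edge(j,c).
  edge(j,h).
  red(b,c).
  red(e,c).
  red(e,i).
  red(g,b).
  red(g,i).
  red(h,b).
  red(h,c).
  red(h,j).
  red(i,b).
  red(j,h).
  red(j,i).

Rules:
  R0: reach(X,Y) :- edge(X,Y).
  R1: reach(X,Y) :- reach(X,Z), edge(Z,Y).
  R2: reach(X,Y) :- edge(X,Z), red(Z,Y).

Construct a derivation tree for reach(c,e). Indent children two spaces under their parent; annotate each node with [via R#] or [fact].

reach(c,e)  [via R1]
  reach(c,h)  [via R1]
    reach(c,g)  [via R0]
      edge(c,g)  [fact]
    edge(g,h)  [fact]
  edge(h,e)  [fact]

round 1: derive reach(c,c) via R0 from edge(c,c)
round 1: derive reach(c,g) via R0 from edge(c,g)
round 1: derive reach(e,g) via R0 from edge(e,g)
round 1: derive reach(e,h) via R0 from edge(e,h)
round 1: derive reach(g,h) via R0 from edge(g,h)
round 1: derive reach(h,e) via R0 from edge(h,e)
round 1: derive reach(h,g) via R0 from edge(h,g)
round 1: derive reach(h,i) via R0 from edge(h,i)
round 1: derive reach(i,c) via R0 from edge(i,c)
round 1: derive reach(i,g) via R0 from edge(i,g)
round 1: derive reach(i,j) via R0 from edge(i,j)
round 1: derive reach(j,b) via R0 from edge(j,b)
round 1: derive reach(j,c) via R0 from edge(j,c)
round 1: derive reach(j,h) via R0 from edge(j,h)
round 1: derive reach(c,b) via R2 from edge(c,g), red(g,b)
round 1: derive reach(c,i) via R2 from edge(c,g), red(g,i)
round 1: derive reach(e,b) via R2 from edge(e,g), red(g,b)
round 1: derive reach(e,c) via R2 from edge(e,h), red(h,c)
round 1: derive reach(e,i) via R2 from edge(e,g), red(g,i)
round 1: derive reach(e,j) via R2 from edge(e,h), red(h,j)
round 1: derive reach(g,b) via R2 from edge(g,h), red(h,b)
round 1: derive reach(g,c) via R2 from edge(g,h), red(h,c)
round 1: derive reach(g,j) via R2 from edge(g,h), red(h,j)
round 1: derive reach(h,b) via R2 from edge(h,g), red(g,b)
round 1: derive reach(h,c) via R2 from edge(h,e), red(e,c)
round 1: derive reach(i,b) via R2 from edge(i,g), red(g,b)
round 1: derive reach(i,h) via R2 from edge(i,j), red(j,h)
round 1: derive reach(i,i) via R2 from edge(i,g), red(g,i)
round 1: derive reach(j,j) via R2 from edge(j,h), red(h,j)
round 2: derive reach(c,h) via R1 from reach(c,g), edge(g,h)
round 2: derive reach(c,j) via R1 from reach(c,i), edge(i,j)
round 2: derive reach(e,e) via R1 from reach(e,h), edge(h,e)
round 2: derive reach(g,e) via R1 from reach(g,h), edge(h,e)
round 2: derive reach(g,g) via R1 from reach(g,c), edge(c,g)
round 2: derive reach(g,i) via R1 from reach(g,h), edge(h,i)
round 2: derive reach(h,h) via R1 from reach(h,e), edge(e,h)
round 2: derive reach(h,j) via R1 from reach(h,i), edge(i,j)
round 2: derive reach(i,e) via R1 from reach(i,h), edge(h,e)
round 2: derive reach(j,e) via R1 from reach(j,h), edge(h,e)
round 2: derive reach(j,g) via R1 from reach(j,c), edge(c,g)
round 2: derive reach(j,i) via R1 from reach(j,h), edge(h,i)
round 3: derive reach(c,e) via R1 from reach(c,h), edge(h,e)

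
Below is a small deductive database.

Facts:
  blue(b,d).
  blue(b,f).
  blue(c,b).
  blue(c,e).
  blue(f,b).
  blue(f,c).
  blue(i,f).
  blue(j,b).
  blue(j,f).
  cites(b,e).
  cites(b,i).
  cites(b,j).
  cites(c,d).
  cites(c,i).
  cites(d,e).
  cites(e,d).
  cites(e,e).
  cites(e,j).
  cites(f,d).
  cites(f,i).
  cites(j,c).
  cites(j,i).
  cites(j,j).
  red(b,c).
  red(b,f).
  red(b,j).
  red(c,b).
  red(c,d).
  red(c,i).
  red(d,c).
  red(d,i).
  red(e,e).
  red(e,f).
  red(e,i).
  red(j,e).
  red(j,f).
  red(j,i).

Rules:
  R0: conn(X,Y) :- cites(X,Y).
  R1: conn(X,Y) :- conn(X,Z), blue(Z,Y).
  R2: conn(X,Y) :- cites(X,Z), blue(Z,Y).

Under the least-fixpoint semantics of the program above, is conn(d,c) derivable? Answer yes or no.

no

round 1: derive conn(b,e) via R0 from cites(b,e)
round 1: derive conn(b,i) via R0 from cites(b,i)
round 1: derive conn(b,j) via R0 from cites(b,j)
round 1: derive conn(c,d) via R0 from cites(c,d)
round 1: derive conn(c,i) via R0 from cites(c,i)
round 1: derive conn(d,e) via R0 from cites(d,e)
round 1: derive conn(e,d) via R0 from cites(e,d)
round 1: derive conn(e,e) via R0 from cites(e,e)
round 1: derive conn(e,j) via R0 from cites(e,j)
round 1: derive conn(f,d) via R0 from cites(f,d)
round 1: derive conn(f,i) via R0 from cites(f,i)
round 1: derive conn(j,c) via R0 from cites(j,c)
round 1: derive conn(j,i) via R0 from cites(j,i)
round 1: derive conn(j,j) via R0 from cites(j,j)
round 1: derive conn(b,b) via R2 from cites(b,j), blue(j,b)
round 1: derive conn(b,f) via R2 from cites(b,i), blue(i,f)
round 1: derive conn(c,f) via R2 from cites(c,i), blue(i,f)
round 1: derive conn(e,b) via R2 from cites(e,j), blue(j,b)
round 1: derive conn(e,f) via R2 from cites(e,j), blue(j,f)
round 1: derive conn(f,f) via R2 from cites(f,i), blue(i,f)
round 1: derive conn(j,b) via R2 from cites(j,c), blue(c,b)
round 1: derive conn(j,e) via R2 from cites(j,c), blue(c,e)
round 1: derive conn(j,f) via R2 from cites(j,i), blue(i,f)
round 2: derive conn(b,c) via R1 from conn(b,f), blue(f,c)
round 2: derive conn(b,d) via R1 from conn(b,b), blue(b,d)
round 2: derive conn(c,b) via R1 from conn(c,f), blue(f,b)
round 2: derive conn(c,c) via R1 from conn(c,f), blue(f,c)
round 2: derive conn(e,c) via R1 from conn(e,f), blue(f,c)
round 2: derive conn(f,b) via R1 from conn(f,f), blue(f,b)
round 2: derive conn(f,c) via R1 from conn(f,f), blue(f,c)
round 2: derive conn(j,d) via R1 from conn(j,b), blue(b,d)
round 3: derive conn(c,e) via R1 from conn(c,c), blue(c,e)
round 3: derive conn(f,e) via R1 from conn(f,c), blue(c,e)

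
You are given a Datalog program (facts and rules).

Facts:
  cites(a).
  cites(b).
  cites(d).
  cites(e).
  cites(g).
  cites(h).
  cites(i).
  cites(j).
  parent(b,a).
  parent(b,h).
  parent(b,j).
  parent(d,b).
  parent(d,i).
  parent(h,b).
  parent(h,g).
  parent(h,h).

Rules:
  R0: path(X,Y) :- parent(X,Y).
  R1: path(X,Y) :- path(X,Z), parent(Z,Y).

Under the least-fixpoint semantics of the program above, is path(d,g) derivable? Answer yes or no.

round 1: derive path(b,a) via R0 from parent(b,a)
round 1: derive path(b,h) via R0 from parent(b,h)
round 1: derive path(b,j) via R0 from parent(b,j)
round 1: derive path(d,b) via R0 from parent(d,b)
round 1: derive path(d,i) via R0 from parent(d,i)
round 1: derive path(h,b) via R0 from parent(h,b)
round 1: derive path(h,g) via R0 from parent(h,g)
round 1: derive path(h,h) via R0 from parent(h,h)
round 2: derive path(b,b) via R1 from path(b,h), parent(h,b)
round 2: derive path(b,g) via R1 from path(b,h), parent(h,g)
round 2: derive path(d,a) via R1 from path(d,b), parent(b,a)
round 2: derive path(d,h) via R1 from path(d,b), parent(b,h)
round 2: derive path(d,j) via R1 from path(d,b), parent(b,j)
round 2: derive path(h,a) via R1 from path(h,b), parent(b,a)
round 2: derive path(h,j) via R1 from path(h,b), parent(b,j)
round 3: derive path(d,g) via R1 from path(d,h), parent(h,g)

yes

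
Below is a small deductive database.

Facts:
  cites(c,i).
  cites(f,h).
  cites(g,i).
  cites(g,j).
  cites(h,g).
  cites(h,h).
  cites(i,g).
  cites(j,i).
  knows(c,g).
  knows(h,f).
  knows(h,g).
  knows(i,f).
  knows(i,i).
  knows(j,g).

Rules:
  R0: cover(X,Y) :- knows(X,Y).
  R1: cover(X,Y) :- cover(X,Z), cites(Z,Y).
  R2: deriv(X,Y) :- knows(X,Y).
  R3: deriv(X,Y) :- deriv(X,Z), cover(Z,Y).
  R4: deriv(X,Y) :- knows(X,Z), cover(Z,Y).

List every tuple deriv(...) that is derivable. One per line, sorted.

deriv(c,g)
deriv(h,f)
deriv(h,g)
deriv(i,f)
deriv(i,g)
deriv(i,h)
deriv(i,i)
deriv(i,j)
deriv(j,g)

round 1: derive cover(c,g) via R0 from knows(c,g)
round 1: derive cover(h,f) via R0 from knows(h,f)
round 1: derive cover(h,g) via R0 from knows(h,g)
round 1: derive cover(i,f) via R0 from knows(i,f)
round 1: derive cover(i,i) via R0 from knows(i,i)
round 1: derive cover(j,g) via R0 from knows(j,g)
round 1: derive deriv(c,g) via R2 from knows(c,g)
round 1: derive deriv(h,f) via R2 from knows(h,f)
round 1: derive deriv(h,g) via R2 from knows(h,g)
round 1: derive deriv(i,f) via R2 from knows(i,f)
round 1: derive deriv(i,i) via R2 from knows(i,i)
round 1: derive deriv(j,g) via R2 from knows(j,g)
round 2: derive cover(c,i) via R1 from cover(c,g), cites(g,i)
round 2: derive cover(c,j) via R1 from cover(c,g), cites(g,j)
round 2: derive cover(h,h) via R1 from cover(h,f), cites(f,h)
round 2: derive cover(h,i) via R1 from cover(h,g), cites(g,i)
round 2: derive cover(h,j) via R1 from cover(h,g), cites(g,j)
round 2: derive cover(i,g) via R1 from cover(i,i), cites(i,g)
round 2: derive cover(i,h) via R1 from cover(i,f), cites(f,h)
round 2: derive cover(j,i) via R1 from cover(j,g), cites(g,i)
round 2: derive cover(j,j) via R1 from cover(j,g), cites(g,j)
round 3: derive cover(i,j) via R1 from cover(i,g), cites(g,j)
round 3: derive deriv(i,g) via R3 from deriv(i,i), cover(i,g)
round 3: derive deriv(i,h) via R3 from deriv(i,i), cover(i,h)
round 4: derive deriv(i,j) via R3 from deriv(i,h), cover(h,j)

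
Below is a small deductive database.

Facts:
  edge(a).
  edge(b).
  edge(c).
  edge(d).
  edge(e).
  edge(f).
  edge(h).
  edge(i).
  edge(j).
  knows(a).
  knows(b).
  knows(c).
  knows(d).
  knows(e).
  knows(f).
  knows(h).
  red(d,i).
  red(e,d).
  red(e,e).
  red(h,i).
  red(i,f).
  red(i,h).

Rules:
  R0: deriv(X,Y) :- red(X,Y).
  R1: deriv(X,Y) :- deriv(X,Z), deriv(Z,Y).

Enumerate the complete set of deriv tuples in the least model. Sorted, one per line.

deriv(d,f)
deriv(d,h)
deriv(d,i)
deriv(e,d)
deriv(e,e)
deriv(e,f)
deriv(e,h)
deriv(e,i)
deriv(h,f)
deriv(h,h)
deriv(h,i)
deriv(i,f)
deriv(i,h)
deriv(i,i)

round 1: derive deriv(d,i) via R0 from red(d,i)
round 1: derive deriv(e,d) via R0 from red(e,d)
round 1: derive deriv(e,e) via R0 from red(e,e)
round 1: derive deriv(h,i) via R0 from red(h,i)
round 1: derive deriv(i,f) via R0 from red(i,f)
round 1: derive deriv(i,h) via R0 from red(i,h)
round 2: derive deriv(d,f) via R1 from deriv(d,i), deriv(i,f)
round 2: derive deriv(d,h) via R1 from deriv(d,i), deriv(i,h)
round 2: derive deriv(e,i) via R1 from deriv(e,d), deriv(d,i)
round 2: derive deriv(h,f) via R1 from deriv(h,i), deriv(i,f)
round 2: derive deriv(h,h) via R1 from deriv(h,i), deriv(i,h)
round 2: derive deriv(i,i) via R1 from deriv(i,h), deriv(h,i)
round 3: derive deriv(e,f) via R1 from deriv(e,d), deriv(d,f)
round 3: derive deriv(e,h) via R1 from deriv(e,d), deriv(d,h)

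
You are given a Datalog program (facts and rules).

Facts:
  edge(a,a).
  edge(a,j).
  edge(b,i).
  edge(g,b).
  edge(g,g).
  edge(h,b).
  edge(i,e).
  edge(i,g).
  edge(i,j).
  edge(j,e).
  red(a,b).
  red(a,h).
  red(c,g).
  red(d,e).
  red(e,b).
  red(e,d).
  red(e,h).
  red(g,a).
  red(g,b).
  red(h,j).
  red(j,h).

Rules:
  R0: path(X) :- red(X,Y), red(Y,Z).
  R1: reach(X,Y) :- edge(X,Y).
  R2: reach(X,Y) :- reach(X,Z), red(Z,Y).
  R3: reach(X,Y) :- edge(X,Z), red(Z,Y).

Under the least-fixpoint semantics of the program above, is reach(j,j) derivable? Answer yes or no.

yes

round 1: derive reach(a,a) via R1 from edge(a,a)
round 1: derive reach(a,j) via R1 from edge(a,j)
round 1: derive reach(b,i) via R1 from edge(b,i)
round 1: derive reach(g,b) via R1 from edge(g,b)
round 1: derive reach(g,g) via R1 from edge(g,g)
round 1: derive reach(h,b) via R1 from edge(h,b)
round 1: derive reach(i,e) via R1 from edge(i,e)
round 1: derive reach(i,g) via R1 from edge(i,g)
round 1: derive reach(i,j) via R1 from edge(i,j)
round 1: derive reach(j,e) via R1 from edge(j,e)
round 1: derive reach(a,b) via R3 from edge(a,a), red(a,b)
round 1: derive reach(a,h) via R3 from edge(a,a), red(a,h)
round 1: derive reach(g,a) via R3 from edge(g,g), red(g,a)
round 1: derive reach(i,a) via R3 from edge(i,g), red(g,a)
round 1: derive reach(i,b) via R3 from edge(i,e), red(e,b)
round 1: derive reach(i,d) via R3 from edge(i,e), red(e,d)
round 1: derive reach(i,h) via R3 from edge(i,e), red(e,h)
round 1: derive reach(j,b) via R3 from edge(j,e), red(e,b)
round 1: derive reach(j,d) via R3 from edge(j,e), red(e,d)
round 1: derive reach(j,h) via R3 from edge(j,e), red(e,h)
round 2: derive reach(g,h) via R2 from reach(g,a), red(a,h)
round 2: derive reach(j,j) via R2 from reach(j,h), red(h,j)
round 3: derive reach(g,j) via R2 from reach(g,h), red(h,j)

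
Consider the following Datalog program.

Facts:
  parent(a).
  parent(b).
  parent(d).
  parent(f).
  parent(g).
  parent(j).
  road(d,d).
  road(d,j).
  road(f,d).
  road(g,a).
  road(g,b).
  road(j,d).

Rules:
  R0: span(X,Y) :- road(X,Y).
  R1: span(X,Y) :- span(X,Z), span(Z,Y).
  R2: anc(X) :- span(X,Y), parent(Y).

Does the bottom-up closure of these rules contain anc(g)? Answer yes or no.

round 1: derive span(d,d) via R0 from road(d,d)
round 1: derive span(d,j) via R0 from road(d,j)
round 1: derive span(f,d) via R0 from road(f,d)
round 1: derive span(g,a) via R0 from road(g,a)
round 1: derive span(g,b) via R0 from road(g,b)
round 1: derive span(j,d) via R0 from road(j,d)
round 2: derive span(f,j) via R1 from span(f,d), span(d,j)
round 2: derive span(j,j) via R1 from span(j,d), span(d,j)
round 2: derive anc(d) via R2 from span(d,d), parent(d)
round 2: derive anc(f) via R2 from span(f,d), parent(d)
round 2: derive anc(g) via R2 from span(g,a), parent(a)
round 2: derive anc(j) via R2 from span(j,d), parent(d)

yes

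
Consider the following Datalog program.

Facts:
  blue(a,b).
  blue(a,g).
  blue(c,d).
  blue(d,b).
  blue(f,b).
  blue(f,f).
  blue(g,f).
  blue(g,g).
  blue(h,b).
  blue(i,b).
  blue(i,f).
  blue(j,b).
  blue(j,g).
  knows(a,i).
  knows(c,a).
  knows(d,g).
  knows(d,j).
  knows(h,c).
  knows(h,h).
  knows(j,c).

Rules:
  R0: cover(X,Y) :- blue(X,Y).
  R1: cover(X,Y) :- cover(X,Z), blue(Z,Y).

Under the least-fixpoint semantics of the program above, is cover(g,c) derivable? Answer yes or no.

no

round 1: derive cover(a,b) via R0 from blue(a,b)
round 1: derive cover(a,g) via R0 from blue(a,g)
round 1: derive cover(c,d) via R0 from blue(c,d)
round 1: derive cover(d,b) via R0 from blue(d,b)
round 1: derive cover(f,b) via R0 from blue(f,b)
round 1: derive cover(f,f) via R0 from blue(f,f)
round 1: derive cover(g,f) via R0 from blue(g,f)
round 1: derive cover(g,g) via R0 from blue(g,g)
round 1: derive cover(h,b) via R0 from blue(h,b)
round 1: derive cover(i,b) via R0 from blue(i,b)
round 1: derive cover(i,f) via R0 from blue(i,f)
round 1: derive cover(j,b) via R0 from blue(j,b)
round 1: derive cover(j,g) via R0 from blue(j,g)
round 2: derive cover(a,f) via R1 from cover(a,g), blue(g,f)
round 2: derive cover(c,b) via R1 from cover(c,d), blue(d,b)
round 2: derive cover(g,b) via R1 from cover(g,f), blue(f,b)
round 2: derive cover(j,f) via R1 from cover(j,g), blue(g,f)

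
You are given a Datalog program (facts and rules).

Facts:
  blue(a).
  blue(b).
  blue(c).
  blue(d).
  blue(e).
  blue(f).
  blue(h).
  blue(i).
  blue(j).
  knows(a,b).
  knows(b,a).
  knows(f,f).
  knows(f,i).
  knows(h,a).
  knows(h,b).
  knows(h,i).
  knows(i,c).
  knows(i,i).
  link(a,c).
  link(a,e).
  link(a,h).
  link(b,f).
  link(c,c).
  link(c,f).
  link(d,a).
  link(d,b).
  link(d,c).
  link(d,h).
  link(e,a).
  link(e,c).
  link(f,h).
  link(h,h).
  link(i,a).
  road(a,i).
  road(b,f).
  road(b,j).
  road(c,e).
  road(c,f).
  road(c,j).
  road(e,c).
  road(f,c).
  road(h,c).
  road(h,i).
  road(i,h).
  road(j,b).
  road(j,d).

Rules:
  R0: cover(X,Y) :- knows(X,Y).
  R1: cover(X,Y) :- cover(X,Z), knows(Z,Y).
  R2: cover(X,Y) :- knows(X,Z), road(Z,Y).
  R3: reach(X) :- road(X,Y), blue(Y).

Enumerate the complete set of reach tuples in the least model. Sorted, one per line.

round 1: derive reach(a) via R3 from road(a,i), blue(i)
round 1: derive reach(b) via R3 from road(b,f), blue(f)
round 1: derive reach(c) via R3 from road(c,e), blue(e)
round 1: derive reach(e) via R3 from road(e,c), blue(c)
round 1: derive reach(f) via R3 from road(f,c), blue(c)
round 1: derive reach(h) via R3 from road(h,c), blue(c)
round 1: derive reach(i) via R3 from road(i,h), blue(h)
round 1: derive reach(j) via R3 from road(j,b), blue(b)

reach(a)
reach(b)
reach(c)
reach(e)
reach(f)
reach(h)
reach(i)
reach(j)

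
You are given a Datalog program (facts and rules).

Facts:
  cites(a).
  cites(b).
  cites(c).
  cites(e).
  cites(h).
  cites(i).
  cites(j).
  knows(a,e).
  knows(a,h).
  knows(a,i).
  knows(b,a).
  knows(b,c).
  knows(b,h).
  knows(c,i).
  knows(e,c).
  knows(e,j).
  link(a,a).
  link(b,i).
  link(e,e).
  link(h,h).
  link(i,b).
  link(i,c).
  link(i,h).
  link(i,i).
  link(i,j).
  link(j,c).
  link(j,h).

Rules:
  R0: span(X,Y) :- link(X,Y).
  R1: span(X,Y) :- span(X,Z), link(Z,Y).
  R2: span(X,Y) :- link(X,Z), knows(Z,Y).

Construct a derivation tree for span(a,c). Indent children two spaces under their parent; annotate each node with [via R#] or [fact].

round 1: derive span(a,a) via R0 from link(a,a)
round 1: derive span(b,i) via R0 from link(b,i)
round 1: derive span(e,e) via R0 from link(e,e)
round 1: derive span(h,h) via R0 from link(h,h)
round 1: derive span(i,b) via R0 from link(i,b)
round 1: derive span(i,c) via R0 from link(i,c)
round 1: derive span(i,h) via R0 from link(i,h)
round 1: derive span(i,i) via R0 from link(i,i)
round 1: derive span(i,j) via R0 from link(i,j)
round 1: derive span(j,c) via R0 from link(j,c)
round 1: derive span(j,h) via R0 from link(j,h)
round 1: derive span(a,e) via R2 from link(a,a), knows(a,e)
round 1: derive span(a,h) via R2 from link(a,a), knows(a,h)
round 1: derive span(a,i) via R2 from link(a,a), knows(a,i)
round 1: derive span(e,c) via R2 from link(e,e), knows(e,c)
round 1: derive span(e,j) via R2 from link(e,e), knows(e,j)
round 1: derive span(i,a) via R2 from link(i,b), knows(b,a)
round 1: derive span(j,i) via R2 from link(j,c), knows(c,i)
round 2: derive span(a,b) via R1 from span(a,i), link(i,b)
round 2: derive span(a,c) via R1 from span(a,i), link(i,c)
round 2: derive span(a,j) via R1 from span(a,i), link(i,j)
round 2: derive span(b,b) via R1 from span(b,i), link(i,b)
round 2: derive span(b,c) via R1 from span(b,i), link(i,c)
round 2: derive span(b,h) via R1 from span(b,i), link(i,h)
round 2: derive span(b,j) via R1 from span(b,i), link(i,j)
round 2: derive span(e,h) via R1 from span(e,j), link(j,h)
round 2: derive span(j,b) via R1 from span(j,i), link(i,b)
round 2: derive span(j,j) via R1 from span(j,i), link(i,j)

span(a,c)  [via R1]
  span(a,i)  [via R2]
    link(a,a)  [fact]
    knows(a,i)  [fact]
  link(i,c)  [fact]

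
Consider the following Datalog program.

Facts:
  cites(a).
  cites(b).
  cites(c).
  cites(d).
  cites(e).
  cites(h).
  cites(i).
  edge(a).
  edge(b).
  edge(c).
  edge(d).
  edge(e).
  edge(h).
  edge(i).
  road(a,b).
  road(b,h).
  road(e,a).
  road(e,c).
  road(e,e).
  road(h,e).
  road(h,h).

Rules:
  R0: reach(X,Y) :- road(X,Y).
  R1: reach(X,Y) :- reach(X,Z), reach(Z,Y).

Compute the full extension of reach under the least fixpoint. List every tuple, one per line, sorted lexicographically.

round 1: derive reach(a,b) via R0 from road(a,b)
round 1: derive reach(b,h) via R0 from road(b,h)
round 1: derive reach(e,a) via R0 from road(e,a)
round 1: derive reach(e,c) via R0 from road(e,c)
round 1: derive reach(e,e) via R0 from road(e,e)
round 1: derive reach(h,e) via R0 from road(h,e)
round 1: derive reach(h,h) via R0 from road(h,h)
round 2: derive reach(a,h) via R1 from reach(a,b), reach(b,h)
round 2: derive reach(b,e) via R1 from reach(b,h), reach(h,e)
round 2: derive reach(e,b) via R1 from reach(e,a), reach(a,b)
round 2: derive reach(h,a) via R1 from reach(h,e), reach(e,a)
round 2: derive reach(h,c) via R1 from reach(h,e), reach(e,c)
round 3: derive reach(a,a) via R1 from reach(a,h), reach(h,a)
round 3: derive reach(a,c) via R1 from reach(a,h), reach(h,c)
round 3: derive reach(a,e) via R1 from reach(a,b), reach(b,e)
round 3: derive reach(b,a) via R1 from reach(b,e), reach(e,a)
round 3: derive reach(b,b) via R1 from reach(b,e), reach(e,b)
round 3: derive reach(b,c) via R1 from reach(b,e), reach(e,c)
round 3: derive reach(e,h) via R1 from reach(e,a), reach(a,h)
round 3: derive reach(h,b) via R1 from reach(h,a), reach(a,b)

reach(a,a)
reach(a,b)
reach(a,c)
reach(a,e)
reach(a,h)
reach(b,a)
reach(b,b)
reach(b,c)
reach(b,e)
reach(b,h)
reach(e,a)
reach(e,b)
reach(e,c)
reach(e,e)
reach(e,h)
reach(h,a)
reach(h,b)
reach(h,c)
reach(h,e)
reach(h,h)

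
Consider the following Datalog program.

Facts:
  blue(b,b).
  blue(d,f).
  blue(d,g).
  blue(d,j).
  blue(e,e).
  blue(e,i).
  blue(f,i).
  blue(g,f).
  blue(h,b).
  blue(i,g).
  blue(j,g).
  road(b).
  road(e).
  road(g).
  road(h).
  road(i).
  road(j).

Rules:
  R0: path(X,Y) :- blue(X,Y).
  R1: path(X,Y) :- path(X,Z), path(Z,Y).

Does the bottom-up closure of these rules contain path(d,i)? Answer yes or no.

round 1: derive path(b,b) via R0 from blue(b,b)
round 1: derive path(d,f) via R0 from blue(d,f)
round 1: derive path(d,g) via R0 from blue(d,g)
round 1: derive path(d,j) via R0 from blue(d,j)
round 1: derive path(e,e) via R0 from blue(e,e)
round 1: derive path(e,i) via R0 from blue(e,i)
round 1: derive path(f,i) via R0 from blue(f,i)
round 1: derive path(g,f) via R0 from blue(g,f)
round 1: derive path(h,b) via R0 from blue(h,b)
round 1: derive path(i,g) via R0 from blue(i,g)
round 1: derive path(j,g) via R0 from blue(j,g)
round 2: derive path(d,i) via R1 from path(d,f), path(f,i)
round 2: derive path(e,g) via R1 from path(e,i), path(i,g)
round 2: derive path(f,g) via R1 from path(f,i), path(i,g)
round 2: derive path(g,i) via R1 from path(g,f), path(f,i)
round 2: derive path(i,f) via R1 from path(i,g), path(g,f)
round 2: derive path(j,f) via R1 from path(j,g), path(g,f)
round 3: derive path(e,f) via R1 from path(e,g), path(g,f)
round 3: derive path(f,f) via R1 from path(f,g), path(g,f)
round 3: derive path(g,g) via R1 from path(g,f), path(f,g)
round 3: derive path(i,i) via R1 from path(i,f), path(f,i)
round 3: derive path(j,i) via R1 from path(j,f), path(f,i)

yes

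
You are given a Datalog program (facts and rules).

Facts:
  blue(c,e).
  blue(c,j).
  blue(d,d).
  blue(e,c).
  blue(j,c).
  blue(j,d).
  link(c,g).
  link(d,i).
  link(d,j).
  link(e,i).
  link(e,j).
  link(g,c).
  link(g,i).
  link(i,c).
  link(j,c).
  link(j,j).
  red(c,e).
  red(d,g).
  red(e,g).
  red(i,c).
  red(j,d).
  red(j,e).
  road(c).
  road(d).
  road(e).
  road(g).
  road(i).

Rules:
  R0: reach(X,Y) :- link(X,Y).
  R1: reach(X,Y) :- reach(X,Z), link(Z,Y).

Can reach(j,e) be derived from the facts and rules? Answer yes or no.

round 1: derive reach(c,g) via R0 from link(c,g)
round 1: derive reach(d,i) via R0 from link(d,i)
round 1: derive reach(d,j) via R0 from link(d,j)
round 1: derive reach(e,i) via R0 from link(e,i)
round 1: derive reach(e,j) via R0 from link(e,j)
round 1: derive reach(g,c) via R0 from link(g,c)
round 1: derive reach(g,i) via R0 from link(g,i)
round 1: derive reach(i,c) via R0 from link(i,c)
round 1: derive reach(j,c) via R0 from link(j,c)
round 1: derive reach(j,j) via R0 from link(j,j)
round 2: derive reach(c,c) via R1 from reach(c,g), link(g,c)
round 2: derive reach(c,i) via R1 from reach(c,g), link(g,i)
round 2: derive reach(d,c) via R1 from reach(d,i), link(i,c)
round 2: derive reach(e,c) via R1 from reach(e,i), link(i,c)
round 2: derive reach(g,g) via R1 from reach(g,c), link(c,g)
round 2: derive reach(i,g) via R1 from reach(i,c), link(c,g)
round 2: derive reach(j,g) via R1 from reach(j,c), link(c,g)
round 3: derive reach(d,g) via R1 from reach(d,c), link(c,g)
round 3: derive reach(e,g) via R1 from reach(e,c), link(c,g)
round 3: derive reach(i,i) via R1 from reach(i,g), link(g,i)
round 3: derive reach(j,i) via R1 from reach(j,g), link(g,i)

no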